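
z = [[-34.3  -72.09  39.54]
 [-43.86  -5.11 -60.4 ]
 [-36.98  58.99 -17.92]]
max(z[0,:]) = 39.54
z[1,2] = -60.4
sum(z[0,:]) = -66.85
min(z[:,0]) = -43.86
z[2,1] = 58.99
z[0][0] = -34.3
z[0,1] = -72.09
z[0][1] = -72.09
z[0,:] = [-34.3, -72.09, 39.54]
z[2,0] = -36.98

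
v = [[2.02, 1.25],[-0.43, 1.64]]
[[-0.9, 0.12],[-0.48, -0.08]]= v @ [[-0.23,0.08], [-0.35,-0.03]]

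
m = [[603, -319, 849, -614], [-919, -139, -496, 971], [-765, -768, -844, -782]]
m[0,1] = -319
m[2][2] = -844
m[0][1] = -319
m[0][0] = 603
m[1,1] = -139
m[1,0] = -919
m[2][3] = -782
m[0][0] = 603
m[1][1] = -139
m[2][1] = -768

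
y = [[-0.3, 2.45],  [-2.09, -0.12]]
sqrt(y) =[[0.97,1.21], [-1.03,1.06]]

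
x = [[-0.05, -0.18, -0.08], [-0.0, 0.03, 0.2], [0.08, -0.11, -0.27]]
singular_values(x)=[0.38, 0.15, 0.06]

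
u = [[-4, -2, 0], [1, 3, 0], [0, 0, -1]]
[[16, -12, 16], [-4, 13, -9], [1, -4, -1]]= u @[[-4, 1, -3], [0, 4, -2], [-1, 4, 1]]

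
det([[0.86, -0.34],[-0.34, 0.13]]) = -0.004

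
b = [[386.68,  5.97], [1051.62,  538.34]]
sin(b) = [[0.76,  -0.01], [-2.05,  0.47]]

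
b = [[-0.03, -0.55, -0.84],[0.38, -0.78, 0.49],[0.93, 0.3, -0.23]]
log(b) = [[0.01+0.03j, -0.74+0.27j, -1.40-0.14j], [0.73+0.26j, -0.00+2.44j, (0.16-1.27j)], [1.41-0.14j, (-0.15-1.29j), 0.00+0.67j]]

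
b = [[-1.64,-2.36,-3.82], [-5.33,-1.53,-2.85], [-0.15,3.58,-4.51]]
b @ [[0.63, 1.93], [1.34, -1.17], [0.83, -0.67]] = [[-7.37, 2.16], [-7.77, -6.59], [0.96, -1.46]]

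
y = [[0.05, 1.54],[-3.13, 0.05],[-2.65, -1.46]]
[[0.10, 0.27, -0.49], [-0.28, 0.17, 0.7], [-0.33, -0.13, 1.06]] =y@[[0.09,-0.05,-0.23],  [0.06,0.18,-0.31]]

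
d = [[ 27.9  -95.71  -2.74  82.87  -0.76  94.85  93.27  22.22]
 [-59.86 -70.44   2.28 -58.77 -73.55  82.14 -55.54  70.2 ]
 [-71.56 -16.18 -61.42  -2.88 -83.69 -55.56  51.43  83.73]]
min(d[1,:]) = -73.55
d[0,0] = 27.9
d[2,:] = [-71.56, -16.18, -61.42, -2.88, -83.69, -55.56, 51.43, 83.73]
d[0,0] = 27.9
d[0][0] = 27.9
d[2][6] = 51.43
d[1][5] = 82.14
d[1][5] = 82.14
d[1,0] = -59.86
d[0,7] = 22.22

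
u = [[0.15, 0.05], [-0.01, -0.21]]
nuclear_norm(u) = 0.36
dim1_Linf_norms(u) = [0.15, 0.21]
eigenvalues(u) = [0.15, -0.21]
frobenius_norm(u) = 0.26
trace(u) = -0.06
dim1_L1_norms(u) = [0.2, 0.22]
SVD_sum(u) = [[0.03,  0.09], [-0.07,  -0.19]] + [[0.12, -0.04], [0.06, -0.02]]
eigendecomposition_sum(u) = [[0.15, 0.02], [-0.0, -0.00]] + [[0.00,0.03], [-0.01,-0.21]]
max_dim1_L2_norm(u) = 0.21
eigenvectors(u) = [[1.00, -0.14],[-0.03, 0.99]]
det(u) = -0.03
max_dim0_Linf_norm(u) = 0.21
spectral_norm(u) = 0.22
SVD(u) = [[-0.43,0.90],[0.9,0.43]] @ diag([0.22353410963394119, 0.1386812958915555]) @ [[-0.33, -0.94], [0.94, -0.33]]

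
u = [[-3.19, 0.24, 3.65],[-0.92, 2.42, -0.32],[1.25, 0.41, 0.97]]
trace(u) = 0.20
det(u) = -20.21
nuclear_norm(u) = 9.06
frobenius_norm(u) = 5.75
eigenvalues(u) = [(-4.1+0j), (2.15+0.56j), (2.15-0.56j)]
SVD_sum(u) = [[-3.28,0.56,3.52],[-0.45,0.08,0.49],[0.06,-0.01,-0.07]] + [[0.08,-0.32,0.13], [-0.59,2.27,-0.91], [0.06,-0.25,0.1]] + [[0.0, 0.00, 0.0], [0.12, 0.07, 0.10], [1.12, 0.67, 0.94]]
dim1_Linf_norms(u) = [3.65, 2.42, 1.25]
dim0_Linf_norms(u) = [3.19, 2.42, 3.65]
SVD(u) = [[-0.99, -0.14, -0.00],[-0.14, 0.98, -0.11],[0.02, -0.11, -0.99]] @ diag([4.887420810315235, 2.554849785047485, 1.618258446213207]) @ [[0.68, -0.11, -0.73], [-0.23, 0.90, -0.36], [-0.70, -0.42, -0.58]]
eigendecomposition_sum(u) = [[-3.45+0.00j,-0.03-0.00j,2.49-0.00j], [(-0.44+0j),(-0-0j),0.32-0.00j], [0.89-0.00j,0.01+0.00j,(-0.64+0j)]] + [[0.13+0.18j, 0.13-0.55j, (0.58+0.44j)], [(-0.24+0.44j), 1.21-0.25j, -0.32+1.57j], [(0.18+0.26j), 0.20-0.76j, 0.80+0.63j]] + [[(0.13-0.18j), 0.13+0.55j, (0.58-0.44j)],  [(-0.24-0.44j), (1.21+0.25j), -0.32-1.57j],  [(0.18-0.26j), 0.20+0.76j, (0.8-0.63j)]]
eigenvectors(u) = [[(0.96+0j),(-0.15+0.32j),(-0.15-0.32j)], [(0.12+0j),-0.79+0.00j,-0.79-0.00j], [-0.25+0.00j,(-0.22+0.45j),(-0.22-0.45j)]]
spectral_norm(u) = 4.89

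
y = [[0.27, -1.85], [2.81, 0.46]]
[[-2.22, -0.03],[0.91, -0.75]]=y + [[-2.49, 1.82], [-1.9, -1.21]]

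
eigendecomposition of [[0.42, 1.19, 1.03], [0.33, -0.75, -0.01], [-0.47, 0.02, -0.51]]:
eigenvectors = [[-0.78,0.64,-0.35],  [-0.3,0.33,0.80],  [0.56,-0.69,-0.48]]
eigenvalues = [0.13, -0.09, -0.89]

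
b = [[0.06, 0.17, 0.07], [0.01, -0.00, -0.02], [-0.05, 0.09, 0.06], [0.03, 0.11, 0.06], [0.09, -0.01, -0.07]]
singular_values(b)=[0.25, 0.13, 0.02]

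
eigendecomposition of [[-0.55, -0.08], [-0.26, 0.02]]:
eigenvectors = [[-0.92, 0.13], [-0.40, -0.99]]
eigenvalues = [-0.58, 0.05]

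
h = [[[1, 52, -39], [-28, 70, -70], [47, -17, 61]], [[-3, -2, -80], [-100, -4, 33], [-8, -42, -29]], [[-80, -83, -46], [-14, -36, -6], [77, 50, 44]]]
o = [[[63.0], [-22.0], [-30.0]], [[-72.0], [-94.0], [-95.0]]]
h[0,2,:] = [47, -17, 61]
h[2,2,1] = 50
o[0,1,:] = [-22.0]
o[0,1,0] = -22.0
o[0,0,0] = 63.0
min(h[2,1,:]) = -36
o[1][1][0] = -94.0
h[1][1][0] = -100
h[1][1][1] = -4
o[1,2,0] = -95.0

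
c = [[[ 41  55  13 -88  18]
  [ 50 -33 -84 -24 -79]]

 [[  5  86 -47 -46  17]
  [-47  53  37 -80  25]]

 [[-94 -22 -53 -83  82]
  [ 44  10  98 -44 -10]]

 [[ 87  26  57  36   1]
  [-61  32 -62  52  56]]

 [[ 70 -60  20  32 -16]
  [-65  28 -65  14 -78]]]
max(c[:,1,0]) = 50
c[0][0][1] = 55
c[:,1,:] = [[50, -33, -84, -24, -79], [-47, 53, 37, -80, 25], [44, 10, 98, -44, -10], [-61, 32, -62, 52, 56], [-65, 28, -65, 14, -78]]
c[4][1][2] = -65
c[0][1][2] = -84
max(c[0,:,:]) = 55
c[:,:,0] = [[41, 50], [5, -47], [-94, 44], [87, -61], [70, -65]]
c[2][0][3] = -83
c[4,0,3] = 32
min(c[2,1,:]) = -44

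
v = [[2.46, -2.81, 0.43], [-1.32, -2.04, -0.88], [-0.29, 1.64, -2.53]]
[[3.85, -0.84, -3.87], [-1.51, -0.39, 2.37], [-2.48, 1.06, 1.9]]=v @ [[1.13, 0.02, -1.45], [-0.28, 0.28, 0.02], [0.67, -0.24, -0.57]]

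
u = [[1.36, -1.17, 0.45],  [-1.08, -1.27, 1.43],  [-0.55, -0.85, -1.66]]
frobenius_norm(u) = 3.47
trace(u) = -1.57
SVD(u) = [[-0.37,0.31,0.88], [-0.82,-0.56,-0.14], [0.44,-0.77,0.46]] @ diag([2.34462869236815, 1.865391473713577, 1.746090188026012]) @ [[0.06, 0.47, -0.88], [0.78, 0.53, 0.34], [0.63, -0.71, -0.33]]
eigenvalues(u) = [(1.78+0j), (-1.68+1.22j), (-1.68-1.22j)]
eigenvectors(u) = [[(0.93+0j),-0.27-0.02j,-0.27+0.02j],[-0.36+0.00j,-0.73+0.00j,-0.73-0.00j],[-0.06+0.00j,(-0-0.63j),-0.00+0.63j]]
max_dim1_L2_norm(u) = 2.2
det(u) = 7.64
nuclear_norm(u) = 5.96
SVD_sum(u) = [[-0.05, -0.40, 0.76], [-0.12, -0.9, 1.69], [0.06, 0.48, -0.91]] + [[0.46, 0.31, 0.2],[-0.81, -0.55, -0.35],[-1.12, -0.76, -0.48]] + [[0.96, -1.08, -0.51], [-0.16, 0.18, 0.08], [0.5, -0.57, -0.27]]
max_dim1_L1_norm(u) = 3.78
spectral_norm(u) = 2.34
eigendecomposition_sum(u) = [[(1.55-0j),(-0.58+0j),(-0.04+0j)], [(-0.6+0j),(0.22+0j),0.02+0.00j], [-0.10+0.00j,0.04+0.00j,0.00+0.00j]] + [[-0.10+0.09j,-0.29+0.18j,(0.24+0.38j)], [(-0.24+0.26j),-0.75+0.51j,(0.71+0.96j)], [-0.22-0.21j,-0.44-0.65j,-0.83+0.61j]] + [[(-0.1-0.09j), -0.29-0.18j, 0.24-0.38j],[-0.24-0.26j, (-0.75-0.51j), 0.71-0.96j],[-0.22+0.21j, -0.44+0.65j, (-0.83-0.61j)]]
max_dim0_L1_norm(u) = 3.54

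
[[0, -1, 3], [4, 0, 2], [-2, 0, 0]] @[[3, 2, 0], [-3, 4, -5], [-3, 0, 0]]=[[-6, -4, 5], [6, 8, 0], [-6, -4, 0]]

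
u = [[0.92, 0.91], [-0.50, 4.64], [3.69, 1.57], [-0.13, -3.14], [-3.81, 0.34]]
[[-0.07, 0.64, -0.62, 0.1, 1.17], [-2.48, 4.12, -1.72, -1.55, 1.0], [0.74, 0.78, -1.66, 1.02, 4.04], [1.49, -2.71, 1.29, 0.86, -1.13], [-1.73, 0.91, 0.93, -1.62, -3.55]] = u@[[0.41, -0.16, -0.28, 0.40, 0.96], [-0.49, 0.87, -0.40, -0.29, 0.32]]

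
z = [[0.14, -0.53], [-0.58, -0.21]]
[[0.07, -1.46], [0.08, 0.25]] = z @ [[-0.08,-1.30], [-0.15,2.42]]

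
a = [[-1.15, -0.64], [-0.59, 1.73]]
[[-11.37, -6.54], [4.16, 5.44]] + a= [[-12.52, -7.18], [3.57, 7.17]]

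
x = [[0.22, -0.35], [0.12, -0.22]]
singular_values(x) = [0.48, 0.01]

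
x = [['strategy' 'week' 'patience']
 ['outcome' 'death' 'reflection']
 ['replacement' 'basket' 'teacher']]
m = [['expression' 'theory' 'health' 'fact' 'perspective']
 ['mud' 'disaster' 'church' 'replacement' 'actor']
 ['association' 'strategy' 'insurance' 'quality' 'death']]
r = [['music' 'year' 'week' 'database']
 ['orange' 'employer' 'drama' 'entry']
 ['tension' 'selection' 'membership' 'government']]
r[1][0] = 'orange'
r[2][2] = 'membership'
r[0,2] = 'week'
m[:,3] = ['fact', 'replacement', 'quality']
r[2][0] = 'tension'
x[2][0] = 'replacement'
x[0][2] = 'patience'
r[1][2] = 'drama'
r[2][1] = 'selection'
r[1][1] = 'employer'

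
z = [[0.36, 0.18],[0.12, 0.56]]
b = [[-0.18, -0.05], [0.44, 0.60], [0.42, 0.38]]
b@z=[[-0.07, -0.06], [0.23, 0.42], [0.20, 0.29]]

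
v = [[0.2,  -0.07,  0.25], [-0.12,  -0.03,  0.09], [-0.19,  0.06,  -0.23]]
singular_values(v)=[0.45, 0.15, 0.0]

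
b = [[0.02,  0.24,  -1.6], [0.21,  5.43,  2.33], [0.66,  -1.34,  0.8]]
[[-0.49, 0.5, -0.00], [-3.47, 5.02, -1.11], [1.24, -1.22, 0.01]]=b@[[0.15, 0.34, -0.31], [-0.73, 0.98, -0.18], [0.2, -0.16, -0.03]]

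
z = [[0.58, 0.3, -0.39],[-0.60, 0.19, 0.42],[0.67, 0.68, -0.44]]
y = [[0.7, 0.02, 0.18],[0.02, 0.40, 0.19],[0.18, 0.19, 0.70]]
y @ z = [[0.51, 0.34, -0.34], [-0.10, 0.21, 0.08], [0.46, 0.57, -0.3]]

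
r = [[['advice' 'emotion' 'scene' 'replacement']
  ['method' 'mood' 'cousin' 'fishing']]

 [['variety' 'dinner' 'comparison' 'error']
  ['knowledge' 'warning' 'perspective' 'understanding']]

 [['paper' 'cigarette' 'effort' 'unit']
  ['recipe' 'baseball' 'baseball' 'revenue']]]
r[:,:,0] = [['advice', 'method'], ['variety', 'knowledge'], ['paper', 'recipe']]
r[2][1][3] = 'revenue'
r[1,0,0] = 'variety'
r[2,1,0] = 'recipe'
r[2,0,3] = 'unit'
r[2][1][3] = 'revenue'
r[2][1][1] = 'baseball'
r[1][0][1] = 'dinner'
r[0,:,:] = [['advice', 'emotion', 'scene', 'replacement'], ['method', 'mood', 'cousin', 'fishing']]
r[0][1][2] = 'cousin'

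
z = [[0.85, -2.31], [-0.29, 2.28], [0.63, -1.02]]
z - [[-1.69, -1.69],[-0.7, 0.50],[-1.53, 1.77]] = [[2.54, -0.62],[0.41, 1.78],[2.16, -2.79]]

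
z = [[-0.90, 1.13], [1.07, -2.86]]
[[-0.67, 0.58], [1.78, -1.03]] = z @ [[-0.07, -0.37],[-0.65, 0.22]]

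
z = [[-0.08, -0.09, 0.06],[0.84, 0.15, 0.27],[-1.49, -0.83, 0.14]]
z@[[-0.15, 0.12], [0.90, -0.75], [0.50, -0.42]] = [[-0.04, 0.03], [0.14, -0.13], [-0.45, 0.38]]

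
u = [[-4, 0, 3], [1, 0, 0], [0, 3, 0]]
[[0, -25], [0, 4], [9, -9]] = u @ [[0, 4], [3, -3], [0, -3]]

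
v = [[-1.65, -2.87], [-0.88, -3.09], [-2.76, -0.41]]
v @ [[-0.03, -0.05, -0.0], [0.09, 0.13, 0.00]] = [[-0.21, -0.29, 0.0], [-0.25, -0.36, 0.00], [0.05, 0.08, 0.0]]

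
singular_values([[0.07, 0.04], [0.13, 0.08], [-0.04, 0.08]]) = [0.17, 0.09]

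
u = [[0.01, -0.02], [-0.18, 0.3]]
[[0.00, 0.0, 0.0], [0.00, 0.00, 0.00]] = u @ [[0.0, -0.00, 0.00], [-0.00, 0.0, -0.0]]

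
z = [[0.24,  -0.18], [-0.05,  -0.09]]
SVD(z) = [[-1.0,-0.05], [-0.05,1.0]] @ diag([0.3003690198175837, 0.10187468740479162]) @ [[-0.79, 0.61], [-0.61, -0.79]]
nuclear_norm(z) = 0.40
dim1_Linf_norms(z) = [0.24, 0.09]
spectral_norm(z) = 0.30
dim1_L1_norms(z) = [0.42, 0.14]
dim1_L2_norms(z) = [0.3, 0.1]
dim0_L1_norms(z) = [0.29, 0.27]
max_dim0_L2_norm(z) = 0.25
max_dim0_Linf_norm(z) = 0.24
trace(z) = 0.15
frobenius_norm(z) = 0.32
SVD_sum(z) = [[0.24,-0.18],[0.01,-0.01]] + [[0.0, 0.00], [-0.06, -0.08]]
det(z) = -0.03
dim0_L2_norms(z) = [0.25, 0.2]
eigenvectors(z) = [[0.99, 0.45], [-0.14, 0.89]]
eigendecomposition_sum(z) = [[0.25, -0.13], [-0.03, 0.02]] + [[-0.01, -0.05], [-0.02, -0.11]]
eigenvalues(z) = [0.27, -0.12]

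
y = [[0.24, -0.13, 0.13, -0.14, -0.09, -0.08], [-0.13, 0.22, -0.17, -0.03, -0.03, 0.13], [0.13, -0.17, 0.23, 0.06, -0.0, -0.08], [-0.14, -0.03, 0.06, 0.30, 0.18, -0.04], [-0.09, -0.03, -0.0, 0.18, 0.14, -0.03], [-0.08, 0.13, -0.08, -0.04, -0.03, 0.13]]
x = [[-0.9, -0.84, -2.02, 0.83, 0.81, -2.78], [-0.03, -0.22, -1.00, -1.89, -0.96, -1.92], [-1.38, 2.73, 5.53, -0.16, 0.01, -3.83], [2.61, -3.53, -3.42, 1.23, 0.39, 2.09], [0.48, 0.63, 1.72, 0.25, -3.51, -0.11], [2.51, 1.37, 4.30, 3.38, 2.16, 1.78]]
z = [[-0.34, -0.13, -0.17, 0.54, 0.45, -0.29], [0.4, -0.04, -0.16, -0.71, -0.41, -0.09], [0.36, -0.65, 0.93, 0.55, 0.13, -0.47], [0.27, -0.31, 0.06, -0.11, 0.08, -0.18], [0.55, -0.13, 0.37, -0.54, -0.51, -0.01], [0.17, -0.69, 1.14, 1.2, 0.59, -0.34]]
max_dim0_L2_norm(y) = 0.38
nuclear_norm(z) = 4.68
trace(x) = 3.91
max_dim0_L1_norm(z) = 3.65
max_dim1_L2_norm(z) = 1.93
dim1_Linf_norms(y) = [0.24, 0.22, 0.23, 0.3, 0.18, 0.13]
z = x @ y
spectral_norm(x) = 9.79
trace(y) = 1.26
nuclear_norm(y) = 1.26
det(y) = -0.00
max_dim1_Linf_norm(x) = 5.53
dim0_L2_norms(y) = [0.35, 0.34, 0.33, 0.38, 0.25, 0.22]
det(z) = 0.00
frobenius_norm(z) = 2.92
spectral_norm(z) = 2.45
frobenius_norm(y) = 0.78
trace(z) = -0.41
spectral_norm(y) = 0.58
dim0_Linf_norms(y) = [0.24, 0.22, 0.23, 0.3, 0.18, 0.13]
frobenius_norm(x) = 13.32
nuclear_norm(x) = 26.46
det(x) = 999.59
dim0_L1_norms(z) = [2.09, 1.95, 2.83, 3.65, 2.17, 1.38]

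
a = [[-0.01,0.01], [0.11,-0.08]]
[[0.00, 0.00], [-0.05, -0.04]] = a @ [[-0.93, -0.95], [-0.69, -0.84]]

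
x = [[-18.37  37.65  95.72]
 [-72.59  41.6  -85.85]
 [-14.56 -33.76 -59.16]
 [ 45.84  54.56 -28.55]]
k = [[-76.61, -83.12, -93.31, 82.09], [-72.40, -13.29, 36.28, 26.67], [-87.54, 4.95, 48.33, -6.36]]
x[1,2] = -85.85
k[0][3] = 82.09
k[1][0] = -72.4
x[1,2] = -85.85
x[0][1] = 37.65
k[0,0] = -76.61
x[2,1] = -33.76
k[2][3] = -6.36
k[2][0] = -87.54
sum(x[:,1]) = 100.05000000000001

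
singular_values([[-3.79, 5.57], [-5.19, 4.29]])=[9.43, 1.34]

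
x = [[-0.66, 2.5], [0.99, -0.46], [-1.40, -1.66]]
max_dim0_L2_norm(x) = 3.04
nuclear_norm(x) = 4.87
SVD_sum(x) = [[0.09,2.47], [-0.02,-0.42], [-0.06,-1.71]] + [[-0.75, 0.03], [1.01, -0.04], [-1.34, 0.05]]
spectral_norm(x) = 3.04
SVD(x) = [[-0.81, 0.41],[0.14, -0.55],[0.56, 0.73]] @ diag([3.0373292548519575, 1.8350833762040493]) @ [[-0.04, -1.00], [-1.0, 0.04]]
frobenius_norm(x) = 3.55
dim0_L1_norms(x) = [3.05, 4.62]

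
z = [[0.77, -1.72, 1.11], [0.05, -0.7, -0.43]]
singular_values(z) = [2.22, 0.73]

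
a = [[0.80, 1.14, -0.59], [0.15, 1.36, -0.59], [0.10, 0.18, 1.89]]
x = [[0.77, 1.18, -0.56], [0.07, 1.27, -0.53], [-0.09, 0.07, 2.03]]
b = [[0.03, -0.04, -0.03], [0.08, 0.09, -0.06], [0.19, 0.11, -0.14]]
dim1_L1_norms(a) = [2.53, 2.1, 2.17]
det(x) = 1.84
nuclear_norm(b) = 0.36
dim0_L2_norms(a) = [0.82, 1.78, 2.07]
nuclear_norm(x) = 4.44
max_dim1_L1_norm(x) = 2.51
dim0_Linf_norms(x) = [0.77, 1.27, 2.03]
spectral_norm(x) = 2.36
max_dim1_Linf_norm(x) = 2.03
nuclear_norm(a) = 4.41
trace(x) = 4.07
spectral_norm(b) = 0.29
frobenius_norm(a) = 2.85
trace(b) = -0.02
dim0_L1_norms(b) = [0.3, 0.24, 0.23]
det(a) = 1.82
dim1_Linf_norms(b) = [0.04, 0.09, 0.19]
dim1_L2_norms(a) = [1.51, 1.49, 1.9]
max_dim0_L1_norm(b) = 0.3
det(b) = 0.00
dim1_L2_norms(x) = [1.52, 1.38, 2.03]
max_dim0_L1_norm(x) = 3.12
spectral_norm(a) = 2.28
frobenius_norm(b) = 0.30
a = x + b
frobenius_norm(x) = 2.89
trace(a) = 4.05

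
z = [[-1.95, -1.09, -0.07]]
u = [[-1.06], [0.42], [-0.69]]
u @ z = [[2.07,1.16,0.07], [-0.82,-0.46,-0.03], [1.35,0.75,0.05]]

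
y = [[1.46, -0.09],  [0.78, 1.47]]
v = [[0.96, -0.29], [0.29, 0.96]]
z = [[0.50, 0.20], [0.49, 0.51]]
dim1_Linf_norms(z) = [0.5, 0.51]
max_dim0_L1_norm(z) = 0.99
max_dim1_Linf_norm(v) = 0.96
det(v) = 1.01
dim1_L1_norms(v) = [1.25, 1.25]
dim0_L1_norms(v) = [1.25, 1.25]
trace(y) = 2.93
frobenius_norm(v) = 1.42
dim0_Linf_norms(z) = [0.5, 0.51]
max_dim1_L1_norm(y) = 2.25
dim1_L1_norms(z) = [0.7, 1.0]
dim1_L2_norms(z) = [0.54, 0.71]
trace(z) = 1.01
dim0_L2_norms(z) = [0.7, 0.55]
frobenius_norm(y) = 2.22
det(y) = 2.22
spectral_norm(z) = 0.87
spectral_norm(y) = 1.87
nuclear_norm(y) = 3.06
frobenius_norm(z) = 0.89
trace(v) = 1.92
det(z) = 0.16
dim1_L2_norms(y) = [1.46, 1.66]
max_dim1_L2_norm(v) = 1.0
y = v + z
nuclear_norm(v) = 2.01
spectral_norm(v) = 1.00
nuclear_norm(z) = 1.05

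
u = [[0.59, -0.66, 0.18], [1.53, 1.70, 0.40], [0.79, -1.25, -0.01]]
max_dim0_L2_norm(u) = 2.21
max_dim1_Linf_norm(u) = 1.7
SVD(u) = [[0.11, 0.52, -0.84], [-0.95, 0.30, 0.07], [0.29, 0.80, 0.53]] @ diag([2.38467824101704, 1.6399240437560634, 0.1328864836265889]) @ [[-0.49, -0.86, -0.15], [0.85, -0.51, 0.13], [0.19, 0.07, -0.98]]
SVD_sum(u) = [[-0.12,-0.22,-0.04], [1.11,1.95,0.35], [-0.34,-0.59,-0.11]] + [[0.73, -0.44, 0.11], [0.42, -0.25, 0.06], [1.11, -0.66, 0.16]] + [[-0.02,-0.01,0.11], [0.00,0.00,-0.01], [0.01,0.00,-0.07]]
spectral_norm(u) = 2.38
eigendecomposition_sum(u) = [[0.32+0.58j, (-0.33+0.4j), 0.07+0.15j], [0.77-0.85j, 0.85+0.32j, (0.2-0.2j)], [(0.3+0.95j), -0.61+0.50j, 0.06+0.24j]] + [[(0.32-0.58j), -0.33-0.40j, (0.07-0.15j)], [0.77+0.85j, 0.85-0.32j, (0.2+0.2j)], [(0.3-0.95j), (-0.61-0.5j), (0.06-0.24j)]] + [[(-0.05+0j), 0.01+0.00j, (0.03+0j)], [-0.00+0.00j, 0j, 0j], [0.19-0.00j, (-0.03-0j), (-0.14-0j)]]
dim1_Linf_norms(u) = [0.66, 1.7, 1.25]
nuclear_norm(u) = 4.16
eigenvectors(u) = [[0.13-0.38j, (0.13+0.38j), (-0.24+0j)], [(-0.69+0j), (-0.69-0j), -0.01+0.00j], [(0.31-0.52j), (0.31+0.52j), (0.97+0j)]]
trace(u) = 2.28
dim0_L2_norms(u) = [1.82, 2.21, 0.44]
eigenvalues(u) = [(1.23+1.13j), (1.23-1.13j), (-0.19+0j)]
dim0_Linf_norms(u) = [1.53, 1.7, 0.4]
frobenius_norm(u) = 2.90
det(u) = -0.52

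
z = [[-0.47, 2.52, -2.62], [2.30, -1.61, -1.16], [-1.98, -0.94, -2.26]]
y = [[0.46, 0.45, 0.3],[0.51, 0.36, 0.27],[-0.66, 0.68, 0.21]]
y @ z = [[0.22, 0.15, -2.41],[0.05, 0.45, -2.36],[1.46, -2.96, 0.47]]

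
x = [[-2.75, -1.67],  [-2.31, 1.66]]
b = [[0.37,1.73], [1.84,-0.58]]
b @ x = [[-5.01, 2.25], [-3.72, -4.04]]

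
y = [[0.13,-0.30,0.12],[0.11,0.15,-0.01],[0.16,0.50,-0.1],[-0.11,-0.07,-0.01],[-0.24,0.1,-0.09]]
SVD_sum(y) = [[-0.04, -0.29, 0.07], [0.02, 0.15, -0.04], [0.06, 0.51, -0.13], [-0.01, -0.08, 0.02], [0.01, 0.09, -0.02]] + [[0.17, -0.01, 0.05], [0.09, -0.01, 0.03], [0.1, -0.01, 0.03], [-0.10, 0.01, -0.03], [-0.25, 0.01, -0.07]] + [[-0.0, 0.00, 0.00], [-0.00, 0.00, 0.00], [0.0, -0.00, -0.0], [0.00, -0.00, -0.00], [-0.00, 0.00, 0.0]]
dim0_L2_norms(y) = [0.35, 0.61, 0.18]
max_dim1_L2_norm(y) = 0.53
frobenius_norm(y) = 0.73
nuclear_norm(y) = 1.00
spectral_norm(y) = 0.64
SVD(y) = [[0.47,  -0.49,  0.21],[-0.25,  -0.27,  0.83],[-0.82,  -0.28,  -0.23],[0.12,  0.29,  -0.18],[-0.14,  0.73,  0.42]] @ diag([0.6375770400320369, 0.3576052724310157, 0.0037399403104617836]) @ [[-0.12, -0.96, 0.24], [-0.96, 0.06, -0.27], [-0.25, 0.26, 0.93]]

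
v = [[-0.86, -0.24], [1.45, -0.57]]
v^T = [[-0.86,1.45], [-0.24,-0.57]]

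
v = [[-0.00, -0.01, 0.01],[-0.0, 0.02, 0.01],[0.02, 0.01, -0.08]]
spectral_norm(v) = 0.08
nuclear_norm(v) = 0.11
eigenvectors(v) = [[0.13,0.97,-0.45],[0.1,-0.13,0.89],[-0.99,0.22,-0.00]]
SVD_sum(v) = [[-0.0, -0.0, 0.01], [-0.00, -0.00, 0.01], [0.02, 0.01, -0.08]] + [[-0.0,-0.01,-0.00],[0.0,0.02,0.00],[0.0,0.00,0.00]] + [[0.0, -0.00, 0.00], [0.0, -0.0, 0.0], [0.0, -0.0, 0.00]]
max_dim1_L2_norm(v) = 0.08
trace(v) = -0.06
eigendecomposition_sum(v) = [[-0.0, -0.00, 0.01], [-0.00, -0.00, 0.01], [0.02, 0.01, -0.08]] + [[0.00, 0.00, 0.0], [-0.00, -0.0, -0.00], [0.00, 0.0, 0.00]] + [[-0.0, -0.01, -0.00], [0.0, 0.02, 0.00], [-0.00, -0.0, -0.00]]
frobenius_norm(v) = 0.09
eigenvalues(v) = [-0.08, 0.0, 0.02]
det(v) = -0.00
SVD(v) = [[-0.13, 0.38, 0.92],[-0.09, -0.92, 0.37],[0.99, -0.03, 0.15]] @ diag([0.084085284709083, 0.022800674043328327, 0.003129562040022415]) @ [[0.23, 0.11, -0.97], [-0.03, -0.99, -0.12], [0.97, -0.06, 0.23]]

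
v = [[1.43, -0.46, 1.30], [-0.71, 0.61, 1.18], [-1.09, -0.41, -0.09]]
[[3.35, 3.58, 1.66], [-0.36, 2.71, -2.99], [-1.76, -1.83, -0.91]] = v @ [[1.61, 0.98, 1.47], [-0.16, 1.39, -1.50], [0.75, 2.17, -0.87]]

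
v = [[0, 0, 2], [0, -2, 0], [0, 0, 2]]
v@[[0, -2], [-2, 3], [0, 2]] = [[0, 4], [4, -6], [0, 4]]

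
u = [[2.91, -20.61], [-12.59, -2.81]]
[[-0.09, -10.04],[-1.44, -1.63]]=u@[[0.11, 0.02], [0.02, 0.49]]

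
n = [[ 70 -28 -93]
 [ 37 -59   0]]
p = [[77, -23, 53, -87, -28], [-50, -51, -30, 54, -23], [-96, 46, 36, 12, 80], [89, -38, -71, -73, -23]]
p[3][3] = -73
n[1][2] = 0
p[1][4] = -23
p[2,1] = 46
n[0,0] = 70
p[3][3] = -73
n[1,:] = [37, -59, 0]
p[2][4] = 80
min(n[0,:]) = -93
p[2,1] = 46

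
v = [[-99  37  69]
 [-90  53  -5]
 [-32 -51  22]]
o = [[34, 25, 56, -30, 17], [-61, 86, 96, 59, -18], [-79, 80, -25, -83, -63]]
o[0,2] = 56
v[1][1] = 53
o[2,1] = 80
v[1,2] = -5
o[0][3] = -30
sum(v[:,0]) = -221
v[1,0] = -90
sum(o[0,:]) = 102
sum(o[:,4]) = -64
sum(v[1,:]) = -42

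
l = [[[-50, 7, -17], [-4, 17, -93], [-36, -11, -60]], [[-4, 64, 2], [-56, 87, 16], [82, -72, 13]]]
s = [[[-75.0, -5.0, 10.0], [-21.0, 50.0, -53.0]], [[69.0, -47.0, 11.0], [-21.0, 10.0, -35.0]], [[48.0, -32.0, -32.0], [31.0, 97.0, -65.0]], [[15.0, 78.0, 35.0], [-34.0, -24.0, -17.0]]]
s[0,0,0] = -75.0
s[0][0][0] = -75.0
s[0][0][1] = -5.0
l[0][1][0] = -4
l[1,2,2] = 13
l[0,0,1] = 7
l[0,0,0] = -50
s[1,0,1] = -47.0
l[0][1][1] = 17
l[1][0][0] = -4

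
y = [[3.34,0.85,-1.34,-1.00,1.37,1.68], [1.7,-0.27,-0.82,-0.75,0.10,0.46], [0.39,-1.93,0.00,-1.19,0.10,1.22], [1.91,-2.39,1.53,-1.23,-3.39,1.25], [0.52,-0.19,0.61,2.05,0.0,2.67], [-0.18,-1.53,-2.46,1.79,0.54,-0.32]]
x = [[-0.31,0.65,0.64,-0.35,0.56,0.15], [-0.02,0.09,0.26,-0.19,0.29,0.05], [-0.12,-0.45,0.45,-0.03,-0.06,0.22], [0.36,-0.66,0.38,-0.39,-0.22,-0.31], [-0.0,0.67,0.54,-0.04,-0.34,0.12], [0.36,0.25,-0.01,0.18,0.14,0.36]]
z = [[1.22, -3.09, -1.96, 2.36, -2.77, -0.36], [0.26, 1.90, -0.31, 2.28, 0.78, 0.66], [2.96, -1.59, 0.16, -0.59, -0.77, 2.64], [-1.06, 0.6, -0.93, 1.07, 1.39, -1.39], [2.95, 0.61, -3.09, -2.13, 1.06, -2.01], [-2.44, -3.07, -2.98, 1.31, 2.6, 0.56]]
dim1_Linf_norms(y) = [3.34, 1.7, 1.93, 3.39, 2.67, 2.46]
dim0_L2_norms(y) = [4.26, 3.55, 3.35, 3.45, 3.7, 3.65]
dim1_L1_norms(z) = [11.76, 6.19, 8.71, 6.44, 11.85, 12.96]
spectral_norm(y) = 5.71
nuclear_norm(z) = 24.69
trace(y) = 1.52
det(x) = 0.00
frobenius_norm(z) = 11.23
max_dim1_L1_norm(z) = 12.96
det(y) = 0.30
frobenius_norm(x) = 2.08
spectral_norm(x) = 1.45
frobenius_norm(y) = 8.99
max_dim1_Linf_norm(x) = 0.67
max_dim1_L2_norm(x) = 1.18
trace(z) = 5.97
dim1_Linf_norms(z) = [3.09, 2.28, 2.96, 1.39, 3.09, 3.07]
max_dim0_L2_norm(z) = 5.11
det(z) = 942.27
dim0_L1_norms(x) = [1.17, 2.77, 2.28, 1.18, 1.61, 1.21]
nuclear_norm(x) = 4.28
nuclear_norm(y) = 18.92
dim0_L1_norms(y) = [8.04, 7.16, 6.76, 8.01, 5.5, 7.6]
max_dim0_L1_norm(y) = 8.04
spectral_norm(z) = 6.32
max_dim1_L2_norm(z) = 5.75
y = x @ z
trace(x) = -0.14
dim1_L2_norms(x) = [1.18, 0.45, 0.69, 1.0, 0.93, 0.61]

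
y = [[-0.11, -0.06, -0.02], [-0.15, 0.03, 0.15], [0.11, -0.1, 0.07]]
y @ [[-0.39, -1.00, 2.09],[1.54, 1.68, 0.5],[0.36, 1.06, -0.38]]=[[-0.06, -0.01, -0.25],[0.16, 0.36, -0.36],[-0.17, -0.2, 0.15]]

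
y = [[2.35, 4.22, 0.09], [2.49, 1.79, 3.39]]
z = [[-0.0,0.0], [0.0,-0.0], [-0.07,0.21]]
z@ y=[[0.00, 0.00, 0.0],  [0.0, 0.0, 0.0],  [0.36, 0.08, 0.71]]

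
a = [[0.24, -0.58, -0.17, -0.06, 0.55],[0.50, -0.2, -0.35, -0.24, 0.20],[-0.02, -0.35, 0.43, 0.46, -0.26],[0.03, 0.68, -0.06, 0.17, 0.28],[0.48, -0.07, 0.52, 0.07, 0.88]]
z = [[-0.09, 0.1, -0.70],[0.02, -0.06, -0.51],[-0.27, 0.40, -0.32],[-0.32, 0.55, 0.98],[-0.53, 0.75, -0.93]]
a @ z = [[-0.26,0.37,-0.39], [0.02,-0.06,-0.56], [-0.13,0.25,0.75], [-0.18,0.24,-0.44], [-0.67,0.96,-1.22]]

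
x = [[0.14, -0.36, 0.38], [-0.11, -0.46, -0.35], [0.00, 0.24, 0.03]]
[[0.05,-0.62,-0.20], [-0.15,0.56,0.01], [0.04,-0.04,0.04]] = x@[[0.56, -0.49, 0.78],[0.14, -0.0, 0.24],[0.06, -1.45, -0.58]]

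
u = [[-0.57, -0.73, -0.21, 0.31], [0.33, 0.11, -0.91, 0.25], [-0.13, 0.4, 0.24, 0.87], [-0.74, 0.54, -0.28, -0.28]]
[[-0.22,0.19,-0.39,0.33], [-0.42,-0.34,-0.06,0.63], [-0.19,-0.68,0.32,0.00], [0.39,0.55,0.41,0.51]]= u @[[-0.28, -0.54, -0.15, -0.36], [0.25, -0.15, 0.63, 0.10], [0.27, -0.05, 0.10, -0.78], [-0.45, -0.78, 0.03, 0.12]]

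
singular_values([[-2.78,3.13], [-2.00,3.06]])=[5.54, 0.41]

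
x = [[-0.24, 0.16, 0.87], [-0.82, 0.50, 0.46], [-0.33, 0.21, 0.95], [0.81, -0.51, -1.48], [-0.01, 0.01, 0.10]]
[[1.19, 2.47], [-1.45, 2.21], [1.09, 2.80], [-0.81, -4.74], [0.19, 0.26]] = x @[[3.57, -2.45], [0.94, -1.91], [2.18, 2.52]]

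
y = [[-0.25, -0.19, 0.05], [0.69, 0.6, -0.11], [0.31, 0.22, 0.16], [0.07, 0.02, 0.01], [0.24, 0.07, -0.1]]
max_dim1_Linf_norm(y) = 0.69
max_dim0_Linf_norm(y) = 0.69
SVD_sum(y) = [[-0.25,-0.20,0.02], [0.72,0.57,-0.07], [0.29,0.23,-0.03], [0.05,0.04,-0.0], [0.19,0.15,-0.02]] + [[0.00, 0.00, 0.03],  [-0.00, -0.0, -0.04],  [0.0, 0.02, 0.18],  [0.0, 0.00, 0.01],  [-0.0, -0.01, -0.09]] + [[-0.0,0.0,-0.0], [-0.03,0.03,-0.0], [0.02,-0.03,0.00], [0.02,-0.02,0.0], [0.06,-0.07,0.01]]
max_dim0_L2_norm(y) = 0.83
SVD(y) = [[-0.30, 0.13, 0.06], [0.86, -0.20, 0.37], [0.34, 0.87, -0.30], [0.06, 0.06, -0.27], [0.22, -0.42, -0.83]] @ diag([1.0680625852216936, 0.21178171869883491, 0.10812408461817954]) @ [[0.78, 0.62, -0.07], [0.02, 0.09, 1.00], [-0.63, 0.78, -0.06]]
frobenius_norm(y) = 1.09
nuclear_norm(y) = 1.39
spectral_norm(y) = 1.07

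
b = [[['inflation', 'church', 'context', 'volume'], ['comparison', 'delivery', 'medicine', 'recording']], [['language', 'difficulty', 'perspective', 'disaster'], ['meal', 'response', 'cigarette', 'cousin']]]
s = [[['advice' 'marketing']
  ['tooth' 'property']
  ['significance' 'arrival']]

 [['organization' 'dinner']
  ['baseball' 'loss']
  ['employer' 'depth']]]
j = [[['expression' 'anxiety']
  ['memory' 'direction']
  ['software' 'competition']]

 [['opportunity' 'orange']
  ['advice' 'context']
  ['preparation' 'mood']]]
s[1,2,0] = 'employer'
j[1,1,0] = 'advice'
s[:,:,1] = [['marketing', 'property', 'arrival'], ['dinner', 'loss', 'depth']]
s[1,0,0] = 'organization'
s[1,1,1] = 'loss'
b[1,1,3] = 'cousin'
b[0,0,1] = 'church'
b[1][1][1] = 'response'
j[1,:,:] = [['opportunity', 'orange'], ['advice', 'context'], ['preparation', 'mood']]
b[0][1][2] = 'medicine'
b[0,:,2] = ['context', 'medicine']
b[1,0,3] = 'disaster'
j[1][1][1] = 'context'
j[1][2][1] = 'mood'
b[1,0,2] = 'perspective'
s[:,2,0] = ['significance', 'employer']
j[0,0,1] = 'anxiety'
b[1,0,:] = ['language', 'difficulty', 'perspective', 'disaster']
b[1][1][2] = 'cigarette'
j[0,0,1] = 'anxiety'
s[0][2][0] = 'significance'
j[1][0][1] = 'orange'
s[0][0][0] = 'advice'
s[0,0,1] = 'marketing'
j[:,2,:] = [['software', 'competition'], ['preparation', 'mood']]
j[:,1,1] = ['direction', 'context']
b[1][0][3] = 'disaster'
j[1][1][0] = 'advice'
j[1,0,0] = 'opportunity'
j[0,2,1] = 'competition'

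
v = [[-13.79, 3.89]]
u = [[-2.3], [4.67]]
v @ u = [[49.88]]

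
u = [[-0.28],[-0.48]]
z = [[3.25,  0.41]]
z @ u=[[-1.11]]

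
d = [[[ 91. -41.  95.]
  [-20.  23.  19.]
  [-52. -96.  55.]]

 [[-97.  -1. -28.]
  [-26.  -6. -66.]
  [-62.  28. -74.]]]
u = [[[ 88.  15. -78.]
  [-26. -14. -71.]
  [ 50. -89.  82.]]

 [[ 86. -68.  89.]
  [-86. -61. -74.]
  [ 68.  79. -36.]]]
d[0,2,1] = -96.0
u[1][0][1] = -68.0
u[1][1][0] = -86.0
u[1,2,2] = -36.0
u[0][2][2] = 82.0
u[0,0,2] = -78.0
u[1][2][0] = 68.0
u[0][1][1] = -14.0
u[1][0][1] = -68.0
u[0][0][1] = 15.0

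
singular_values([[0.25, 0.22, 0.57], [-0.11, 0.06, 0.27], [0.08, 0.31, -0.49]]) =[0.8, 0.44, 0.16]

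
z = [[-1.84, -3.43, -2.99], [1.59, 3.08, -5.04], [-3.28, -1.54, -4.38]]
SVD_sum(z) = [[-1.38, -0.81, -3.73],[-1.18, -0.69, -3.2],[-1.85, -1.08, -5.01]] + [[-1.3,-2.0,0.91], [2.55,3.94,-1.8], [-0.66,-1.02,0.47]] + [[0.83, -0.62, -0.17], [0.23, -0.17, -0.05], [-0.77, 0.57, 0.16]]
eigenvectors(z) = [[(0.47-0.38j), 0.47+0.38j, (0.58+0j)], [-0.77+0.00j, (-0.77-0j), 0.28+0.00j], [0.19j, -0.19j, (0.77+0j)]]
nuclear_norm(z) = 14.87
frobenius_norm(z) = 9.69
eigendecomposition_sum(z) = [[0.02+1.58j, (-1.13+0.86j), (0.4-1.51j)], [(1.25-1.59j), (1.82+0.05j), (-1.61+1.19j)], [-0.40-0.30j, 0.00-0.45j, 0.30+0.39j]] + [[(0.02-1.58j), -1.13-0.86j, (0.4+1.51j)],[(1.25+1.59j), (1.82-0.05j), (-1.61-1.19j)],[(-0.4+0.3j), 0.45j, (0.3-0.39j)]] + [[-1.89-0.00j, -1.17-0.00j, (-3.78+0j)], [-0.91-0.00j, (-0.56-0j), -1.82+0.00j], [(-2.49-0j), -1.54-0.00j, (-4.98+0j)]]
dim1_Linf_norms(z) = [3.43, 5.04, 4.38]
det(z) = -64.37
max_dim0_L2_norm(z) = 7.32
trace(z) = -3.14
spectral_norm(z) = 7.63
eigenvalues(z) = [(2.15+2.02j), (2.15-2.02j), (-7.43+0j)]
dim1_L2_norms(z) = [4.91, 6.12, 5.68]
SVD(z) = [[0.53, 0.44, 0.72], [0.46, -0.87, 0.2], [0.71, 0.23, -0.66]] @ diag([7.630955911463319, 5.78473866749725, 1.4582216656137084]) @ [[-0.34, -0.2, -0.92], [-0.51, -0.78, 0.36], [0.79, -0.59, -0.17]]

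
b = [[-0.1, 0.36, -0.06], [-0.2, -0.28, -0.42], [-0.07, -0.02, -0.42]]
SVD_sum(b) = [[0.02, 0.03, 0.06], [-0.15, -0.22, -0.46], [-0.11, -0.16, -0.34]] + [[-0.08,  0.34,  -0.13], [0.01,  -0.06,  0.02], [-0.03,  0.13,  -0.05]] + [[-0.04, -0.00, 0.01], [-0.06, -0.01, 0.02], [0.07, 0.01, -0.03]]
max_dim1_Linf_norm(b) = 0.42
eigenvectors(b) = [[(-0.81+0j),  -0.81-0.00j,  (-0.76+0j)], [0.35-0.44j,  0.35+0.44j,  (0.52+0j)], [0.16-0.12j,  0.16+0.12j,  (0.4+0j)]]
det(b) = -0.03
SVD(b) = [[0.10, 0.92, -0.38], [-0.80, -0.15, -0.58], [-0.59, 0.36, 0.72]] @ diag([0.6672143981873951, 0.40295285905520095, 0.1102449102256949]) @ [[0.29,  0.41,  0.87], [-0.22,  0.91,  -0.36], [0.93,  0.08,  -0.35]]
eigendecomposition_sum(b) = [[-0.10+0.20j, (0.33+0.19j), (-0.61+0.14j)], [(-0.07-0.14j), -0.24+0.10j, 0.19-0.39j], [(-0.01-0.05j), -0.09+0.01j, 0.10-0.11j]] + [[-0.10-0.20j, 0.33-0.19j, (-0.61-0.14j)], [(-0.07+0.14j), (-0.24-0.1j), 0.19+0.39j], [-0.01+0.05j, (-0.09-0.01j), (0.1+0.11j)]] + [[0.09-0.00j, (-0.31+0j), (1.16-0j)], [(-0.06+0j), 0.21-0.00j, (-0.79+0j)], [-0.05+0.00j, (0.16-0j), -0.62+0.00j]]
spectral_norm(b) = 0.67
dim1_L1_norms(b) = [0.52, 0.9, 0.51]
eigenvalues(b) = [(-0.24+0.19j), (-0.24-0.19j), (-0.31+0j)]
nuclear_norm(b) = 1.18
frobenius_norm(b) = 0.79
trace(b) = -0.80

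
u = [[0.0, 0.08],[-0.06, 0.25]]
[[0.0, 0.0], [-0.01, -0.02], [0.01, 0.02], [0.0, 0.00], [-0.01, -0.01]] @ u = [[0.00, 0.00], [0.00, -0.01], [-0.00, 0.01], [0.00, 0.0], [0.00, -0.0]]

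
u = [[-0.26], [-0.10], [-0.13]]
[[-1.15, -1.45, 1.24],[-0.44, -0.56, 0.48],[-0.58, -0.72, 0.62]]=u @ [[4.43, 5.57, -4.75]]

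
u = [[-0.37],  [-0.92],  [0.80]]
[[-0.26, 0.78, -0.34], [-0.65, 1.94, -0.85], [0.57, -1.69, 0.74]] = u @[[0.71, -2.11, 0.92]]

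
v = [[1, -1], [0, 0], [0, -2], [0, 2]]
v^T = [[1, 0, 0, 0], [-1, 0, -2, 2]]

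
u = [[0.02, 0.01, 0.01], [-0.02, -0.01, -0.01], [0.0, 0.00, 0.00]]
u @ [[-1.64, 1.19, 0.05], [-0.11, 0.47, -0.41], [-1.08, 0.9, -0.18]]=[[-0.04, 0.04, -0.0], [0.04, -0.04, 0.00], [0.0, 0.00, 0.00]]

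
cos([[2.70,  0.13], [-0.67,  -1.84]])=[[-0.90, -0.02], [0.1, -0.24]]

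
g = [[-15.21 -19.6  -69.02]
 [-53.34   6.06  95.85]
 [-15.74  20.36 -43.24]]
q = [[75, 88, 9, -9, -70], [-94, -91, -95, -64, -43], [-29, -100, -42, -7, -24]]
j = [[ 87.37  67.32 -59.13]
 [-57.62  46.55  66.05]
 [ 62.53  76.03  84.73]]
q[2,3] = -7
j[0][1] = 67.32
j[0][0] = 87.37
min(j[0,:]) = -59.13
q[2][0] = -29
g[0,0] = -15.21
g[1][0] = -53.34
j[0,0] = 87.37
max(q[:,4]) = -24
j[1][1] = 46.55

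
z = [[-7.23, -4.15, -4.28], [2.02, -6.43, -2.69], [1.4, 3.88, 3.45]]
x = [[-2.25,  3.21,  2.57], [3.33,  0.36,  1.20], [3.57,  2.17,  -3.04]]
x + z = [[-9.48, -0.94, -1.71], [5.35, -6.07, -1.49], [4.97, 6.05, 0.41]]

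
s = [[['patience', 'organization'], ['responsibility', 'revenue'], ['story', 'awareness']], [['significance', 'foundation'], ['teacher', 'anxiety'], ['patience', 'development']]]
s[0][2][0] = 'story'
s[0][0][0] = 'patience'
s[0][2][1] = 'awareness'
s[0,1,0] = 'responsibility'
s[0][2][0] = 'story'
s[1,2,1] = 'development'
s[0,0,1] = 'organization'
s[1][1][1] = 'anxiety'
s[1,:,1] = ['foundation', 'anxiety', 'development']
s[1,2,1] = 'development'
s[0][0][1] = 'organization'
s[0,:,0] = ['patience', 'responsibility', 'story']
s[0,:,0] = ['patience', 'responsibility', 'story']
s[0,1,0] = 'responsibility'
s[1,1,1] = 'anxiety'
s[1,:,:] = [['significance', 'foundation'], ['teacher', 'anxiety'], ['patience', 'development']]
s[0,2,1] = 'awareness'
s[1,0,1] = 'foundation'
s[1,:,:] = [['significance', 'foundation'], ['teacher', 'anxiety'], ['patience', 'development']]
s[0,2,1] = 'awareness'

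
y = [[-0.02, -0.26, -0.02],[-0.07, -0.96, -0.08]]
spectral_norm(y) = 1.00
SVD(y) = [[-0.26,-0.97], [-0.97,0.26]] @ diag([1.0006479923834422, 0.0018961379131753775]) @ [[0.07, 0.99, 0.08], [0.53, 0.03, -0.85]]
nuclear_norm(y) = 1.00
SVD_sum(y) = [[-0.02, -0.26, -0.02], [-0.07, -0.96, -0.08]] + [[-0.0, -0.00, 0.00],[0.0, 0.0, -0.0]]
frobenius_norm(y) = 1.00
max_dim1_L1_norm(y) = 1.11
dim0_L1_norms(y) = [0.09, 1.22, 0.1]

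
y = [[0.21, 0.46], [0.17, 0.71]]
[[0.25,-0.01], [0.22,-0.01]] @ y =[[0.05, 0.11],[0.04, 0.09]]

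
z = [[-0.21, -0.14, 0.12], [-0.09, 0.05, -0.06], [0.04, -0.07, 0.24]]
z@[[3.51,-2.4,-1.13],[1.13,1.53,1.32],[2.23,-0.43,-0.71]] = [[-0.63, 0.24, -0.03], [-0.39, 0.32, 0.21], [0.6, -0.31, -0.31]]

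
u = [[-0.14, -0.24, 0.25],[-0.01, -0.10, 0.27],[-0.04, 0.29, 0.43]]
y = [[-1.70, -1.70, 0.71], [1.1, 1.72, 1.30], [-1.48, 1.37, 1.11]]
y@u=[[0.23, 0.78, -0.58], [-0.22, -0.06, 1.3], [0.15, 0.54, 0.48]]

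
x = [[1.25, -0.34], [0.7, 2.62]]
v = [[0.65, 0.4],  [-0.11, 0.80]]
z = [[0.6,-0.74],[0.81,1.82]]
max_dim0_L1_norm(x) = 2.96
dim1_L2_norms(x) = [1.3, 2.71]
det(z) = 1.69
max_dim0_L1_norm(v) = 1.2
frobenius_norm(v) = 1.11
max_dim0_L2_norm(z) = 1.96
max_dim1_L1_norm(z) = 2.63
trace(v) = 1.45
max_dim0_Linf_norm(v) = 0.8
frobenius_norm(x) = 3.01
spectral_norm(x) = 2.71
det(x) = 3.51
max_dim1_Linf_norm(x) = 2.62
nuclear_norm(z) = 2.87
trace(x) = 3.87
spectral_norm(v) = 0.93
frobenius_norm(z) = 2.21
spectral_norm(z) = 2.05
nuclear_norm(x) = 4.01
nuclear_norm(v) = 1.54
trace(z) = 2.42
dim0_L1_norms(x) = [1.95, 2.96]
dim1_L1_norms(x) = [1.59, 3.32]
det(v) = 0.56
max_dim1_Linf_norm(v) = 0.8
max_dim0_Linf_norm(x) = 2.62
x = v + z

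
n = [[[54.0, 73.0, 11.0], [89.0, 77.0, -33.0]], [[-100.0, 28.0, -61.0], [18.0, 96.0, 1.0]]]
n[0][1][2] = -33.0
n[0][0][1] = 73.0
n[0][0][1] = 73.0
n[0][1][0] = 89.0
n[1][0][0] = -100.0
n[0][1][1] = 77.0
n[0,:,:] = [[54.0, 73.0, 11.0], [89.0, 77.0, -33.0]]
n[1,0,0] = -100.0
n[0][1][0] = 89.0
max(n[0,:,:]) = 89.0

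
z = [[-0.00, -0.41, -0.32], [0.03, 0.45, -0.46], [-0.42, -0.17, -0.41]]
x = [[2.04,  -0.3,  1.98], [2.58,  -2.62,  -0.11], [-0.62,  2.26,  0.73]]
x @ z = [[-0.84, -1.31, -1.33], [-0.03, -2.22, 0.42], [-0.24, 1.15, -1.14]]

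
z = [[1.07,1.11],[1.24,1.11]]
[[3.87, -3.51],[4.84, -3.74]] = z@[[5.7, -1.36], [-2.01, -1.85]]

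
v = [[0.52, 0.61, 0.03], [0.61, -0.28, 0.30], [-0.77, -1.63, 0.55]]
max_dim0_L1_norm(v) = 2.52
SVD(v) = [[-0.37, -0.34, 0.86], [0.02, -0.93, -0.36], [0.93, -0.11, 0.35]] @ diag([2.0257143731580225, 0.7846085448266309, 0.13065492629838082]) @ [[-0.44, -0.86, 0.25], [-0.84, 0.3, -0.45], [-0.31, 0.41, 0.86]]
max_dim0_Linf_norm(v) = 1.63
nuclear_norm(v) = 2.94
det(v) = -0.21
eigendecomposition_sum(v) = [[-0.19+0.00j, (0.2-0j), -0.06-0.00j], [0.26-0.00j, -0.28+0.00j, (0.08+0j)], [0.30-0.00j, (-0.32+0j), (0.1+0j)]] + [[0.35-0.15j, (0.2+0.07j), 0.04-0.15j], [(0.17+0.2j), -0.00+0.15j, (0.11-0j)], [-0.54+1.15j, -0.65+0.29j, (0.23+0.47j)]] + [[(0.35+0.15j), (0.2-0.07j), (0.04+0.15j)],[0.17-0.20j, (-0-0.15j), (0.11+0j)],[(-0.54-1.15j), (-0.65-0.29j), (0.23-0.47j)]]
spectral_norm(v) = 2.03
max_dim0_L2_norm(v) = 1.76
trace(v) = 0.79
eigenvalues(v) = [(-0.37+0j), (0.58+0.47j), (0.58-0.47j)]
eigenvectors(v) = [[0.43+0.00j, (0.21+0.19j), (0.21-0.19j)], [-0.59+0.00j, (-0.08+0.18j), -0.08-0.18j], [-0.69+0.00j, -0.94+0.00j, (-0.94-0j)]]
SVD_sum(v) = [[0.33, 0.64, -0.19], [-0.02, -0.04, 0.01], [-0.83, -1.62, 0.47]] + [[0.23, -0.08, 0.12], [0.62, -0.22, 0.33], [0.07, -0.03, 0.04]] + [[-0.04, 0.05, 0.10], [0.01, -0.02, -0.04], [-0.01, 0.02, 0.04]]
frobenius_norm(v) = 2.18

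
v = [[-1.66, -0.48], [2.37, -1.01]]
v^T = [[-1.66, 2.37], [-0.48, -1.01]]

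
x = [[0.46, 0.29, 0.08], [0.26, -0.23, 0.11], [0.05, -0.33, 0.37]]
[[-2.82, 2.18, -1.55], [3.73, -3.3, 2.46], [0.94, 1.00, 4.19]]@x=[[-0.81, -0.81, -0.56], [0.98, 1.03, 0.85], [0.90, -1.34, 1.74]]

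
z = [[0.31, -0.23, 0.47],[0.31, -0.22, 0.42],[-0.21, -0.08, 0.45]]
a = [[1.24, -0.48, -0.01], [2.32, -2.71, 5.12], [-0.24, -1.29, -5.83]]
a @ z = [[0.24,-0.18,0.38], [-1.2,-0.35,2.26], [0.75,0.81,-3.28]]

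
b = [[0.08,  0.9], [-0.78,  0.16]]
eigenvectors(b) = [[(0.73+0j),(0.73-0j)], [0.03+0.68j,0.03-0.68j]]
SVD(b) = [[0.93, 0.36], [0.36, -0.93]] @ diag([0.920639162933137, 0.7764171119145773]) @ [[-0.22, 0.98], [0.98, 0.22]]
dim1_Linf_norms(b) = [0.9, 0.78]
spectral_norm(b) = 0.92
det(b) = 0.71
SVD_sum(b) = [[-0.19, 0.84], [-0.07, 0.32]] + [[0.27, 0.06], [-0.71, -0.16]]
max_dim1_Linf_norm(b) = 0.9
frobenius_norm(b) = 1.20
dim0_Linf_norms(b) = [0.78, 0.9]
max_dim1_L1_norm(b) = 0.98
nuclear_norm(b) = 1.70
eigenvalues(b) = [(0.12+0.84j), (0.12-0.84j)]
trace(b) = 0.24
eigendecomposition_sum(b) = [[(0.04+0.42j),0.45-0.06j], [(-0.39+0.06j),0.08+0.42j]] + [[0.04-0.42j, (0.45+0.06j)], [-0.39-0.06j, 0.08-0.42j]]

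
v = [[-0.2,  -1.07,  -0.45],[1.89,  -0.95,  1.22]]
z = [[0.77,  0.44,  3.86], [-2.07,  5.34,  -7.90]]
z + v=[[0.57, -0.63, 3.41], [-0.18, 4.39, -6.68]]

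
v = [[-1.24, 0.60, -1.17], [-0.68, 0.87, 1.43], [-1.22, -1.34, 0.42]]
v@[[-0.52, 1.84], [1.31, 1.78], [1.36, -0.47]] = [[-0.16, -0.66],[3.44, -0.37],[-0.55, -4.83]]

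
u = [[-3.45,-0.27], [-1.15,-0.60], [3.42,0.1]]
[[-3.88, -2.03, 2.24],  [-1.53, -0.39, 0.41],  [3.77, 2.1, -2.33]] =u @ [[1.09, 0.63, -0.70], [0.46, -0.55, 0.66]]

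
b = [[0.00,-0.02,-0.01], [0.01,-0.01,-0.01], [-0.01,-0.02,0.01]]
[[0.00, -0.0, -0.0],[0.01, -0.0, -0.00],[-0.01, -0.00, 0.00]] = b@ [[0.95, -0.07, -0.07], [-0.07, 0.13, 0.01], [-0.07, 0.01, 0.13]]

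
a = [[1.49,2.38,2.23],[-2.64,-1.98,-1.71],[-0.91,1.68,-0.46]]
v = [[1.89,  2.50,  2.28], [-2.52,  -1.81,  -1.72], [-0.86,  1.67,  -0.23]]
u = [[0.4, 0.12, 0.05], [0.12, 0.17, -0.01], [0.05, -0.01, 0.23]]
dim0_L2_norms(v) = [3.27, 3.51, 2.87]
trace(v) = -0.15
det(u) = 0.01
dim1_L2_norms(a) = [3.59, 3.72, 1.97]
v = a + u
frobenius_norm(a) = 5.53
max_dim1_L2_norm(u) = 0.42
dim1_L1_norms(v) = [6.67, 6.05, 2.76]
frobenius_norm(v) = 5.58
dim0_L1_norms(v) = [5.27, 5.98, 4.23]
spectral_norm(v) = 5.22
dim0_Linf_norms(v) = [2.52, 2.5, 2.28]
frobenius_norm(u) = 0.53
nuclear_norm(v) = 7.62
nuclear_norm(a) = 7.84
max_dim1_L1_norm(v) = 6.67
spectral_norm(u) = 0.46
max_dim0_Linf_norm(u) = 0.4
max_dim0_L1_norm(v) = 5.98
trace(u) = 0.80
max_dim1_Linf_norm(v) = 2.52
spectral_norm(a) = 5.09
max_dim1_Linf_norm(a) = 2.64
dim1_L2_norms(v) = [3.88, 3.55, 1.89]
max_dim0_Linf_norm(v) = 2.52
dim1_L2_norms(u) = [0.42, 0.21, 0.24]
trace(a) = -0.95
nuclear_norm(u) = 0.80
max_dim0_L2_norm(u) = 0.42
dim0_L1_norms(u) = [0.57, 0.3, 0.29]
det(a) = -7.46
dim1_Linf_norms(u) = [0.4, 0.17, 0.23]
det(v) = -4.68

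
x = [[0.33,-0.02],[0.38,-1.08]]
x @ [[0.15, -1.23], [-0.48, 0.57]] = [[0.06, -0.42], [0.58, -1.08]]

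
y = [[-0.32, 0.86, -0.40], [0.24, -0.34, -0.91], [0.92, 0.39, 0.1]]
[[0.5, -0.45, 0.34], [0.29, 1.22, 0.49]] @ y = [[0.04, 0.72, 0.24], [0.65, 0.03, -1.18]]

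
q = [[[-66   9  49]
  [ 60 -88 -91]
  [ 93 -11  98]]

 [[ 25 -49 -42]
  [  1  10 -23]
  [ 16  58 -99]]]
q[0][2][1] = -11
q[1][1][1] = 10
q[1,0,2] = -42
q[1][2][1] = 58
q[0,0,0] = -66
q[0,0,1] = 9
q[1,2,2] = -99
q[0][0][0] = -66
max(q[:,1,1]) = 10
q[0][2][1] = -11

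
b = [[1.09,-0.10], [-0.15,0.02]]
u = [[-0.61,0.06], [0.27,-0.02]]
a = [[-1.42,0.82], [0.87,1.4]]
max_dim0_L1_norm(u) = 0.88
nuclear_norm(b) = 1.11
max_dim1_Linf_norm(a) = 1.42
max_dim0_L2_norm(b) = 1.1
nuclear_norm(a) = 3.29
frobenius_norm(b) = 1.10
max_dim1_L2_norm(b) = 1.09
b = a @ u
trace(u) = -0.63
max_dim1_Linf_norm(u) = 0.61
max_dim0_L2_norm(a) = 1.67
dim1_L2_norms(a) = [1.64, 1.65]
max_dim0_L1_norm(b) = 1.24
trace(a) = -0.02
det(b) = 0.01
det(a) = -2.70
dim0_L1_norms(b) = [1.24, 0.12]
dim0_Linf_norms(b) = [1.09, 0.1]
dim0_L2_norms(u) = [0.67, 0.06]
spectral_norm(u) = 0.67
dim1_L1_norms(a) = [2.24, 2.27]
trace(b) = 1.11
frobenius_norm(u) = 0.67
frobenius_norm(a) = 2.33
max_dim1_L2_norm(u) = 0.61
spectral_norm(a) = 1.67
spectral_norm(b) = 1.10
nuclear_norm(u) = 0.68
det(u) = -0.00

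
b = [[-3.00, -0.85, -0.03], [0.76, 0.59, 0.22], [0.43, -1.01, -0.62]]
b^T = [[-3.0, 0.76, 0.43], [-0.85, 0.59, -1.01], [-0.03, 0.22, -0.62]]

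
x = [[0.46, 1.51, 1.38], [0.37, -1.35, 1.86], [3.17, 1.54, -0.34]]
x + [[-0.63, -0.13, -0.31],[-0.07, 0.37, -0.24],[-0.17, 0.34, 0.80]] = [[-0.17, 1.38, 1.07], [0.3, -0.98, 1.62], [3.0, 1.88, 0.46]]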